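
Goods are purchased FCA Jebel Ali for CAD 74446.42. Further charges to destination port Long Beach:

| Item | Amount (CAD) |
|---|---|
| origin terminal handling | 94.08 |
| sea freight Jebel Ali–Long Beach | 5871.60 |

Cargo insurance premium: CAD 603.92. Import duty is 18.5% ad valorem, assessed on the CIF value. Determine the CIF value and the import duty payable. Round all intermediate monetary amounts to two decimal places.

CIF value: CAD 81016.02; import duty: CAD 14987.96

CIF = FCA price + pre-shipment costs + freight + insurance
CIF = 74446.42 + 94.08 + 5871.60 + 603.92 = 81016.02
Import duty = 81016.02 × 18.5% = 14987.96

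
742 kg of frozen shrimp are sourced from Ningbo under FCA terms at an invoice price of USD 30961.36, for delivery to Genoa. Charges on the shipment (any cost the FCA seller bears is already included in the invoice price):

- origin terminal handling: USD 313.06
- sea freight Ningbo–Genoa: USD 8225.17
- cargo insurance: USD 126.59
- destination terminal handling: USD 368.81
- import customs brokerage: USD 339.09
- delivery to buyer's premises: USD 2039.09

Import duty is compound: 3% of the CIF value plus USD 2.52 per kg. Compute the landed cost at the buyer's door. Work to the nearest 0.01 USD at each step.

Total landed cost: USD 45431.80

FCA: the seller delivers export-cleared goods to the carrier; the buyer bears costs from that point.
CIF value = FCA price + origin terminal + freight + insurance = 30961.36 + 313.06 + 8225.17 + 126.59 = 39626.18
Ad valorem component: 39626.18 × 3% = 1188.79
Specific component: 742 × 2.52 = 1869.84
Import duty = 1188.79 + 1869.84 = 3058.63
Buyer bears: origin terminal 313.06 + freight 8225.17 + insurance 126.59 + destination terminal 368.81 + brokerage 339.09 + delivery 2039.09 + duty 3058.63 = 14470.44
Landed cost = invoice 30961.36 + 14470.44 = 45431.80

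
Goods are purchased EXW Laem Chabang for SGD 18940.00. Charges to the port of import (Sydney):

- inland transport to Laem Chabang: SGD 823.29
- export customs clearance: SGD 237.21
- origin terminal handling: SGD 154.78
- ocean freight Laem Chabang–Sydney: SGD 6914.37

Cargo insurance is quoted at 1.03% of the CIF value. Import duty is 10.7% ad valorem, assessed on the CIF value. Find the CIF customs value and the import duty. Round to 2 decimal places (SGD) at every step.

CIF value: SGD 27351.37; import duty: SGD 2926.60

Let C be the CIF value. C = EXW price + pre-shipment costs + freight + 1.03% × C
C − 1.03% × C = 18940.00 + 823.29 + 237.21 + 154.78 + 6914.37
0.9897 × C = 27069.65
C = 27069.65 / 0.9897 = 27351.37
Insurance premium = 1.03% × 27351.37 = 281.72
Import duty = 27351.37 × 10.7% = 2926.60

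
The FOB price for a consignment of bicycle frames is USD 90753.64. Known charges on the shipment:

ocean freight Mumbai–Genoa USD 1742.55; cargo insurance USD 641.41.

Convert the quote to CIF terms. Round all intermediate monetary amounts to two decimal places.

CIF price: USD 93137.60

From FOB to CIF, the seller additionally bears: freight, insurance.
CIF price = 90753.64 + 1742.55 + 641.41 = 93137.60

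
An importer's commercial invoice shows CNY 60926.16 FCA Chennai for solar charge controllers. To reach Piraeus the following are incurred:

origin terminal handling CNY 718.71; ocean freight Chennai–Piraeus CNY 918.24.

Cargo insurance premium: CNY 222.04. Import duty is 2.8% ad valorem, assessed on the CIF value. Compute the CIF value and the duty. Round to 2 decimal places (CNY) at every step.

CIF = FCA price + pre-shipment costs + freight + insurance
CIF = 60926.16 + 718.71 + 918.24 + 222.04 = 62785.15
Import duty = 62785.15 × 2.8% = 1757.98

CIF value: CNY 62785.15; import duty: CNY 1757.98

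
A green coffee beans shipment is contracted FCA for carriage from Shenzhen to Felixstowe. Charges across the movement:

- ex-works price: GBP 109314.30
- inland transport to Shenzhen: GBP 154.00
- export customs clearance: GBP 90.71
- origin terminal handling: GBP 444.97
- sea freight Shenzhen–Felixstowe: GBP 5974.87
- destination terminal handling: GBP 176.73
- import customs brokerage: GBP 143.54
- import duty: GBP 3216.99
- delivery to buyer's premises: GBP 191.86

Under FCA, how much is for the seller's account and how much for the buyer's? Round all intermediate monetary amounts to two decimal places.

FCA: the seller delivers export-cleared goods to the carrier; the buyer bears costs from that point.
Seller's account: goods 109314.30 + inland to port 154.00 + export clearance 90.71 = 109559.01
Buyer's account: origin terminal 444.97 + freight 5974.87 + destination terminal 176.73 + brokerage 143.54 + duty 3216.99 + delivery 191.86 = 10148.96

Seller: GBP 109559.01; buyer: GBP 10148.96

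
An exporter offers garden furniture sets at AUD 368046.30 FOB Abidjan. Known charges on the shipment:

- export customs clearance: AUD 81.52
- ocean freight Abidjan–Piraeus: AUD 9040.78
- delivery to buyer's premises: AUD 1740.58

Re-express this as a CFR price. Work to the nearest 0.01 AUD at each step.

CFR price: AUD 377087.08

Not relevant to the conversion: export clearance — on the seller under both FOB and CFR; already in the FOB price and stays in the CFR price. delivery — on the buyer under both terms; not part of either seller's price.
From FOB to CFR, the seller additionally bears: freight.
CFR price = 368046.30 + 9040.78 = 377087.08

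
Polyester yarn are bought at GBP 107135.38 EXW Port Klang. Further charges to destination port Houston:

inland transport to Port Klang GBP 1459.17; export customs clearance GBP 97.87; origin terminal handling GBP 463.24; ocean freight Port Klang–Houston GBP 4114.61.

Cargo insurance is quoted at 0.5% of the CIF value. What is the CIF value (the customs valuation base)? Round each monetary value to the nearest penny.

CIF value: GBP 113839.47

Let C be the CIF value. C = EXW price + pre-shipment costs + freight + 0.5% × C
C − 0.5% × C = 107135.38 + 1459.17 + 97.87 + 463.24 + 4114.61
0.995 × C = 113270.27
C = 113270.27 / 0.995 = 113839.47
Insurance premium = 0.5% × 113839.47 = 569.20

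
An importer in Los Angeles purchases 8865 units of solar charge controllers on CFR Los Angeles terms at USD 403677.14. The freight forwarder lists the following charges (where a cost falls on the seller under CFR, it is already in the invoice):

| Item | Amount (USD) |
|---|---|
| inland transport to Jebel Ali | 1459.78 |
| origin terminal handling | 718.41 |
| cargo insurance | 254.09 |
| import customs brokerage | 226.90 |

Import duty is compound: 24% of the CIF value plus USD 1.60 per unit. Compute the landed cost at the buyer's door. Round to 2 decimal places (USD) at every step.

Total landed cost: USD 515285.63

CFR: the seller pays costs through ocean freight to the destination port, but not insurance.
Already in the invoice (seller's account under CFR): inland to port, origin terminal — exclude.
CIF value = CFR price + insurance = 403677.14 + 254.09 = 403931.23
Ad valorem component: 403931.23 × 24% = 96943.50
Specific component: 8865 × 1.60 = 14184.00
Import duty = 96943.50 + 14184.00 = 111127.50
Buyer bears: insurance 254.09 + brokerage 226.90 + duty 111127.50 = 111608.49
Landed cost = invoice 403677.14 + 111608.49 = 515285.63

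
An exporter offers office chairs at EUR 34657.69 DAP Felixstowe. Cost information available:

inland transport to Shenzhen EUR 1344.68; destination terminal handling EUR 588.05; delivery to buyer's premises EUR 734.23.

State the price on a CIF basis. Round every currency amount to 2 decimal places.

CIF price: EUR 33335.41

Not relevant to the conversion: inland to port — on the seller under both DAP and CIF; already in the DAP price and stays in the CIF price.
From DAP to CIF, the seller no longer bears: destination terminal, delivery.
CIF price = 34657.69 − 588.05 − 734.23 = 33335.41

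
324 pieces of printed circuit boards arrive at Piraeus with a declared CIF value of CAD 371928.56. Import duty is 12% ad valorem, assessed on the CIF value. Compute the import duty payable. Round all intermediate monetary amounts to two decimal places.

Import duty = 371928.56 × 12% = 44631.43

Import duty: CAD 44631.43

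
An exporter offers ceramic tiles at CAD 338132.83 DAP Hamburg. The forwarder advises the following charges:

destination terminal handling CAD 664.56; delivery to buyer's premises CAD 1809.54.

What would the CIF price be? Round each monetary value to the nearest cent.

CIF price: CAD 335658.73

From DAP to CIF, the seller no longer bears: destination terminal, delivery.
CIF price = 338132.83 − 664.56 − 1809.54 = 335658.73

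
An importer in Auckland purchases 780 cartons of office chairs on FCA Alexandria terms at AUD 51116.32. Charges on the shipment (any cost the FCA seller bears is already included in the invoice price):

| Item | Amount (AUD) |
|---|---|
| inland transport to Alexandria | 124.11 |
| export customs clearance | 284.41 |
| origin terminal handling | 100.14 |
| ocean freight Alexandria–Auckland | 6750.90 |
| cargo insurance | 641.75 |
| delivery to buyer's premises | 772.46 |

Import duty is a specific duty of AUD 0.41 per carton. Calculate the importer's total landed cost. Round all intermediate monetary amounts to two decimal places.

FCA: the seller delivers export-cleared goods to the carrier; the buyer bears costs from that point.
Already in the invoice (seller's account under FCA): inland to port, export clearance — exclude.
CIF value = FCA price + origin terminal + freight + insurance = 51116.32 + 100.14 + 6750.90 + 641.75 = 58609.11
Import duty = 780 × 0.41 = 319.80
Buyer bears: origin terminal 100.14 + freight 6750.90 + insurance 641.75 + delivery 772.46 + duty 319.80 = 8585.05
Landed cost = invoice 51116.32 + 8585.05 = 59701.37

Total landed cost: AUD 59701.37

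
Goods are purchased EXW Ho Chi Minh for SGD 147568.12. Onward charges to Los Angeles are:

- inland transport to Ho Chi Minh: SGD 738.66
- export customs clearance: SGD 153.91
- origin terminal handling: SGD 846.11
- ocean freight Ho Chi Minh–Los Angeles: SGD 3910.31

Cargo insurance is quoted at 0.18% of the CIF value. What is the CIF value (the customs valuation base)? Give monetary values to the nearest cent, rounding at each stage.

CIF value: SGD 153493.40

Let C be the CIF value. C = EXW price + pre-shipment costs + freight + 0.18% × C
C − 0.18% × C = 147568.12 + 738.66 + 153.91 + 846.11 + 3910.31
0.9982 × C = 153217.11
C = 153217.11 / 0.9982 = 153493.40
Insurance premium = 0.18% × 153493.40 = 276.29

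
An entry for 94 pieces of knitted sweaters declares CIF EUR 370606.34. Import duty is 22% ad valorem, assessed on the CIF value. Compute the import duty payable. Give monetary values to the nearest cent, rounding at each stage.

Import duty = 370606.34 × 22% = 81533.39

Import duty: EUR 81533.39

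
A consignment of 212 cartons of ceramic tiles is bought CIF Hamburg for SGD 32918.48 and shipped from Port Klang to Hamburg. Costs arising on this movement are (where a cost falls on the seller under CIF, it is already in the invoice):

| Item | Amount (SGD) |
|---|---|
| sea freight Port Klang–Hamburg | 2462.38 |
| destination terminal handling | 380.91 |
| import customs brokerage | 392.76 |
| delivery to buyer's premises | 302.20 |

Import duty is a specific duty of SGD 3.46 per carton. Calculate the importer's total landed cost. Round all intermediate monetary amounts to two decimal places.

Total landed cost: SGD 34727.87

CIF: the seller pays costs through ocean freight and marine insurance to the destination port.
Already in the invoice (seller's account under CIF): freight — exclude.
The CIF price already equals the CIF value: 32918.48
Import duty = 212 × 3.46 = 733.52
Buyer bears: destination terminal 380.91 + brokerage 392.76 + delivery 302.20 + duty 733.52 = 1809.39
Landed cost = invoice 32918.48 + 1809.39 = 34727.87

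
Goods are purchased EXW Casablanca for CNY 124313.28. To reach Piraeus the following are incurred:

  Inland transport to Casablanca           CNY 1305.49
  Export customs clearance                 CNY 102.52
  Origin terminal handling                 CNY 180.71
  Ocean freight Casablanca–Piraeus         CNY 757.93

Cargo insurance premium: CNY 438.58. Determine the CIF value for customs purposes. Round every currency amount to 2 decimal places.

CIF value: CNY 127098.51

CIF = EXW price + pre-shipment costs + freight + insurance
CIF = 124313.28 + 1305.49 + 102.52 + 180.71 + 757.93 + 438.58 = 127098.51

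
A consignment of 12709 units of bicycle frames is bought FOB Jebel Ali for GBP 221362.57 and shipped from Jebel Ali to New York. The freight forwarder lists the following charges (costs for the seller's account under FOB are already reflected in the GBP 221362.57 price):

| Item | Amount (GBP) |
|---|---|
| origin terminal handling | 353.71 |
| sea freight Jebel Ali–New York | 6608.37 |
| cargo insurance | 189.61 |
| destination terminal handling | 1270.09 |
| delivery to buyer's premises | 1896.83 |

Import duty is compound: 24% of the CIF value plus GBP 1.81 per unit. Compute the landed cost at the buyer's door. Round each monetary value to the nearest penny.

FOB: the seller bears costs until goods are on board at the origin port; the buyer bears freight, insurance and all costs thereafter.
Already in the invoice (seller's account under FOB): origin terminal — exclude.
CIF value = FOB price + freight + insurance = 221362.57 + 6608.37 + 189.61 = 228160.55
Ad valorem component: 228160.55 × 24% = 54758.53
Specific component: 12709 × 1.81 = 23003.29
Import duty = 54758.53 + 23003.29 = 77761.82
Buyer bears: freight 6608.37 + insurance 189.61 + destination terminal 1270.09 + delivery 1896.83 + duty 77761.82 = 87726.72
Landed cost = invoice 221362.57 + 87726.72 = 309089.29

Total landed cost: GBP 309089.29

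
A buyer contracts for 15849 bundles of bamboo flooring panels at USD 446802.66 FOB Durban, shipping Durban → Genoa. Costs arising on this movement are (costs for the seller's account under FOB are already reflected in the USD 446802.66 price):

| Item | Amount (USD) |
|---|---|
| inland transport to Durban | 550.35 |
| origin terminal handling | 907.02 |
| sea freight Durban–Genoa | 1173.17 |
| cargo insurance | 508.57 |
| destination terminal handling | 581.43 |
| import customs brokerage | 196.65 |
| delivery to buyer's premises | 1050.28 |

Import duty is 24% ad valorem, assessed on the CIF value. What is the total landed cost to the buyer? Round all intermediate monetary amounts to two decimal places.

FOB: the seller bears costs until goods are on board at the origin port; the buyer bears freight, insurance and all costs thereafter.
Already in the invoice (seller's account under FOB): inland to port, origin terminal — exclude.
CIF value = FOB price + freight + insurance = 446802.66 + 1173.17 + 508.57 = 448484.40
Import duty = 448484.40 × 24% = 107636.26
Buyer bears: freight 1173.17 + insurance 508.57 + destination terminal 581.43 + brokerage 196.65 + delivery 1050.28 + duty 107636.26 = 111146.36
Landed cost = invoice 446802.66 + 111146.36 = 557949.02

Total landed cost: USD 557949.02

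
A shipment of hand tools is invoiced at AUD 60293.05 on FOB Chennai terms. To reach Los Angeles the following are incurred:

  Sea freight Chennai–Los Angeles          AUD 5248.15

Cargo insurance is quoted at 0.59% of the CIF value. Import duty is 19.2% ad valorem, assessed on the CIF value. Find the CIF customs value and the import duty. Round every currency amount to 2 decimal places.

CIF value: AUD 65930.19; import duty: AUD 12658.60

Let C be the CIF value. C = FOB price + freight + 0.59% × C
C − 0.59% × C = 60293.05 + 5248.15
0.9941 × C = 65541.20
C = 65541.20 / 0.9941 = 65930.19
Insurance premium = 0.59% × 65930.19 = 388.99
Import duty = 65930.19 × 19.2% = 12658.60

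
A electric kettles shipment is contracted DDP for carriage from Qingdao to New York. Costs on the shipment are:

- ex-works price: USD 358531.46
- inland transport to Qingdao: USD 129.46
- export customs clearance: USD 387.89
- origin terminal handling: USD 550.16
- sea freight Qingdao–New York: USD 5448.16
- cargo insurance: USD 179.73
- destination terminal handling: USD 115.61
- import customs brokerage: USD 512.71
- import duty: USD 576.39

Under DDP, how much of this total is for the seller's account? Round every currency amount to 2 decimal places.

DDP: the seller bears all costs including import duty.
Seller's account: goods 358531.46 + inland to port 129.46 + export clearance 387.89 + origin terminal 550.16 + freight 5448.16 + insurance 179.73 + destination terminal 115.61 + brokerage 512.71 + duty 576.39 = 366431.57
Buyer's account: 0.00

Seller's account: USD 366431.57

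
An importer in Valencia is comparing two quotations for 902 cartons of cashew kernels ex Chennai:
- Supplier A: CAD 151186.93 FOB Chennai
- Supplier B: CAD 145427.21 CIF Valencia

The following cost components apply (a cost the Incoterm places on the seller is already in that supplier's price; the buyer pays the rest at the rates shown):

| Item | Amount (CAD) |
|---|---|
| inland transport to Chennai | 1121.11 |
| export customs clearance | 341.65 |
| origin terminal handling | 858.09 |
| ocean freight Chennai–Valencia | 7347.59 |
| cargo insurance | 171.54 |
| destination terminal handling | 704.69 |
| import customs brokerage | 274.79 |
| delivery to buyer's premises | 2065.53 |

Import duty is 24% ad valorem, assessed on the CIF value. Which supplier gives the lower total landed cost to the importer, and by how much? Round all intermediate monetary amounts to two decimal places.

Supplier A (FOB):
CIF value = FOB price + freight + insurance = 151186.93 + 7347.59 + 171.54 = 158706.06
Import duty = 158706.06 × 24% = 38089.45
Buyer bears (A): 7347.59 + 171.54 + 704.69 + 274.79 + 2065.53 = 10564.14
Landed cost (A) = invoice 151186.93 + 10564.14 + duty 38089.45 = 199840.52
Supplier B (CIF):
The CIF price already equals the CIF value: 145427.21
Import duty = 145427.21 × 24% = 34902.53
Buyer bears (B): 704.69 + 274.79 + 2065.53 = 3045.01
Landed cost (B) = invoice 145427.21 + 3045.01 + duty 34902.53 = 183374.75
Difference = |199840.52 − 183374.75| = 16465.77

Supplier B is cheaper by CAD 16465.77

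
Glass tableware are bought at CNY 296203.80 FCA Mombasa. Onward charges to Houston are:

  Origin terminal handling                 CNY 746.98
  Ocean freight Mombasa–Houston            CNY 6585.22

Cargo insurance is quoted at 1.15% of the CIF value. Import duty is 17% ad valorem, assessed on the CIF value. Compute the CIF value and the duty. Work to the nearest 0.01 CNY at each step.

Let C be the CIF value. C = FCA price + pre-shipment costs + freight + 1.15% × C
C − 1.15% × C = 296203.80 + 746.98 + 6585.22
0.9885 × C = 303536.00
C = 303536.00 / 0.9885 = 307067.27
Insurance premium = 1.15% × 307067.27 = 3531.27
Import duty = 307067.27 × 17% = 52201.44

CIF value: CNY 307067.27; import duty: CNY 52201.44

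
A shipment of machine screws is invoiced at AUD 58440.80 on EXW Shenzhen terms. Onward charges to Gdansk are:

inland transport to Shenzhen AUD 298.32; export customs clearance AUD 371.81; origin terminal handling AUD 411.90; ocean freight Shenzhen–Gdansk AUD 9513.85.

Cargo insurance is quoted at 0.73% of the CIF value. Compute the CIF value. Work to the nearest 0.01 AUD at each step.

CIF value: AUD 69544.35

Let C be the CIF value. C = EXW price + pre-shipment costs + freight + 0.73% × C
C − 0.73% × C = 58440.80 + 298.32 + 371.81 + 411.90 + 9513.85
0.9927 × C = 69036.68
C = 69036.68 / 0.9927 = 69544.35
Insurance premium = 0.73% × 69544.35 = 507.67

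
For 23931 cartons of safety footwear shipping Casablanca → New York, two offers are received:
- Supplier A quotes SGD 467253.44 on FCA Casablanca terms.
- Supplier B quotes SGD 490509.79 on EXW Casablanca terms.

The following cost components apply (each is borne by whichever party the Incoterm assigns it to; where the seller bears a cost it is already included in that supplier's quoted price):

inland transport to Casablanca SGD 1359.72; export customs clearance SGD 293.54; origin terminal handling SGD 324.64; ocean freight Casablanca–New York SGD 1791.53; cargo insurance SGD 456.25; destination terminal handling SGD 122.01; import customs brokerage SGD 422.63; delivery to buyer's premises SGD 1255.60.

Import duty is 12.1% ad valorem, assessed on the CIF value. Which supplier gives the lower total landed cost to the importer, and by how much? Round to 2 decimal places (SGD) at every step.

Supplier A is cheaper by SGD 27923.67

Supplier A (FCA):
CIF value = FCA price + origin terminal + freight + insurance = 467253.44 + 324.64 + 1791.53 + 456.25 = 469825.86
Import duty = 469825.86 × 12.1% = 56848.93
Buyer bears (A): 324.64 + 1791.53 + 456.25 + 122.01 + 422.63 + 1255.60 = 4372.66
Landed cost (A) = invoice 467253.44 + 4372.66 + duty 56848.93 = 528475.03
Supplier B (EXW):
CIF value = EXW price + inland to port + export clearance + origin terminal + freight + insurance = 490509.79 + 1359.72 + 293.54 + 324.64 + 1791.53 + 456.25 = 494735.47
Import duty = 494735.47 × 12.1% = 59862.99
Buyer bears (B): 1359.72 + 293.54 + 324.64 + 1791.53 + 456.25 + 122.01 + 422.63 + 1255.60 = 6025.92
Landed cost (B) = invoice 490509.79 + 6025.92 + duty 59862.99 = 556398.70
Difference = |528475.03 − 556398.70| = 27923.67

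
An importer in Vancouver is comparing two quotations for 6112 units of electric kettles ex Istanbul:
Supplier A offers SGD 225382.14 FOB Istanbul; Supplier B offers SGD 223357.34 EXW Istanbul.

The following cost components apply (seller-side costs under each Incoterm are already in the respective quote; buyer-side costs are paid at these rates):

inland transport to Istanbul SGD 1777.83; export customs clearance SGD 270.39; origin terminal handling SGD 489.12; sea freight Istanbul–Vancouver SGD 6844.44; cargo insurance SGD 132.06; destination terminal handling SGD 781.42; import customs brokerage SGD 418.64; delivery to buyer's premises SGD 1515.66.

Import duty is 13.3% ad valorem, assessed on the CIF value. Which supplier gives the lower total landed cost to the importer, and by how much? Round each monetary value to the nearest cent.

Supplier A is cheaper by SGD 580.71

Supplier A (FOB):
CIF value = FOB price + freight + insurance = 225382.14 + 6844.44 + 132.06 = 232358.64
Import duty = 232358.64 × 13.3% = 30903.70
Buyer bears (A): 6844.44 + 132.06 + 781.42 + 418.64 + 1515.66 = 9692.22
Landed cost (A) = invoice 225382.14 + 9692.22 + duty 30903.70 = 265978.06
Supplier B (EXW):
CIF value = EXW price + inland to port + export clearance + origin terminal + freight + insurance = 223357.34 + 1777.83 + 270.39 + 489.12 + 6844.44 + 132.06 = 232871.18
Import duty = 232871.18 × 13.3% = 30971.87
Buyer bears (B): 1777.83 + 270.39 + 489.12 + 6844.44 + 132.06 + 781.42 + 418.64 + 1515.66 = 12229.56
Landed cost (B) = invoice 223357.34 + 12229.56 + duty 30971.87 = 266558.77
Difference = |265978.06 − 266558.77| = 580.71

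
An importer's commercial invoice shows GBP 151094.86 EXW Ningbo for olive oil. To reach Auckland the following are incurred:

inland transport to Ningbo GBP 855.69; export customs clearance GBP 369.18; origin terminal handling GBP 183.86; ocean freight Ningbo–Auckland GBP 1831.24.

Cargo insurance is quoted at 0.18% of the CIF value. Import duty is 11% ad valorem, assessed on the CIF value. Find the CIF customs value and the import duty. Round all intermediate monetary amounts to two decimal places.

Let C be the CIF value. C = EXW price + pre-shipment costs + freight + 0.18% × C
C − 0.18% × C = 151094.86 + 855.69 + 369.18 + 183.86 + 1831.24
0.9982 × C = 154334.83
C = 154334.83 / 0.9982 = 154613.13
Insurance premium = 0.18% × 154613.13 = 278.30
Import duty = 154613.13 × 11% = 17007.44

CIF value: GBP 154613.13; import duty: GBP 17007.44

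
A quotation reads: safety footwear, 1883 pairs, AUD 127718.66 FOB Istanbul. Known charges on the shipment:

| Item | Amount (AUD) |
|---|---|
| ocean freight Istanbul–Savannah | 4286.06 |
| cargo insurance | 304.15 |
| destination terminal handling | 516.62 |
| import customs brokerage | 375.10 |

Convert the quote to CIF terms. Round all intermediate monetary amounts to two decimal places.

CIF price: AUD 132308.87

Not relevant to the conversion: destination terminal, brokerage — on the buyer under both terms; not part of either seller's price.
From FOB to CIF, the seller additionally bears: freight, insurance.
CIF price = 127718.66 + 4286.06 + 304.15 = 132308.87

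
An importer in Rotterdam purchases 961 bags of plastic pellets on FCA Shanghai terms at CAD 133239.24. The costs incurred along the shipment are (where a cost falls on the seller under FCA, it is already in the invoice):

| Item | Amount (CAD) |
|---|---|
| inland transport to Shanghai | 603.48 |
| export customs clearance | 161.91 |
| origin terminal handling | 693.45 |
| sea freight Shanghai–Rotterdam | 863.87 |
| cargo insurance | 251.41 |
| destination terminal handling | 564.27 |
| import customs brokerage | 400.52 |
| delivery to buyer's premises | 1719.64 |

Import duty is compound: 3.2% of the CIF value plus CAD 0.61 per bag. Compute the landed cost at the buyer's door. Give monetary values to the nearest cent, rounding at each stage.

Total landed cost: CAD 142640.15

FCA: the seller delivers export-cleared goods to the carrier; the buyer bears costs from that point.
Already in the invoice (seller's account under FCA): inland to port, export clearance — exclude.
CIF value = FCA price + origin terminal + freight + insurance = 133239.24 + 693.45 + 863.87 + 251.41 = 135047.97
Ad valorem component: 135047.97 × 3.2% = 4321.54
Specific component: 961 × 0.61 = 586.21
Import duty = 4321.54 + 586.21 = 4907.75
Buyer bears: origin terminal 693.45 + freight 863.87 + insurance 251.41 + destination terminal 564.27 + brokerage 400.52 + delivery 1719.64 + duty 4907.75 = 9400.91
Landed cost = invoice 133239.24 + 9400.91 = 142640.15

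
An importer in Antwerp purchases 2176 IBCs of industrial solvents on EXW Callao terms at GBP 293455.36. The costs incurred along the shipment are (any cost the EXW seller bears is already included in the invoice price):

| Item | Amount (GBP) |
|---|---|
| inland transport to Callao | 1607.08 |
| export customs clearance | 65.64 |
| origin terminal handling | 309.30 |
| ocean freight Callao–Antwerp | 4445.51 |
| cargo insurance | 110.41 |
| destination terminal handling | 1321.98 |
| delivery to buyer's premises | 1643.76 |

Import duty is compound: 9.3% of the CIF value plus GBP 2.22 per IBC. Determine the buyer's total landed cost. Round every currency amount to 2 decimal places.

Total landed cost: GBP 335689.14

EXW: the seller makes goods available at their premises; the buyer bears all onward costs.
CIF value = EXW price + inland to port + export clearance + origin terminal + freight + insurance = 293455.36 + 1607.08 + 65.64 + 309.30 + 4445.51 + 110.41 = 299993.30
Ad valorem component: 299993.30 × 9.3% = 27899.38
Specific component: 2176 × 2.22 = 4830.72
Import duty = 27899.38 + 4830.72 = 32730.10
Buyer bears: inland to port 1607.08 + export clearance 65.64 + origin terminal 309.30 + freight 4445.51 + insurance 110.41 + destination terminal 1321.98 + delivery 1643.76 + duty 32730.10 = 42233.78
Landed cost = invoice 293455.36 + 42233.78 = 335689.14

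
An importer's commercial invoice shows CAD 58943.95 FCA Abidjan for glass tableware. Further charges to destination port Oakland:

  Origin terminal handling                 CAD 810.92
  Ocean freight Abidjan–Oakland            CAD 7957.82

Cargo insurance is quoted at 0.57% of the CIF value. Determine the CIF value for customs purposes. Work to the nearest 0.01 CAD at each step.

CIF value: CAD 68100.86

Let C be the CIF value. C = FCA price + pre-shipment costs + freight + 0.57% × C
C − 0.57% × C = 58943.95 + 810.92 + 7957.82
0.9943 × C = 67712.69
C = 67712.69 / 0.9943 = 68100.86
Insurance premium = 0.57% × 68100.86 = 388.17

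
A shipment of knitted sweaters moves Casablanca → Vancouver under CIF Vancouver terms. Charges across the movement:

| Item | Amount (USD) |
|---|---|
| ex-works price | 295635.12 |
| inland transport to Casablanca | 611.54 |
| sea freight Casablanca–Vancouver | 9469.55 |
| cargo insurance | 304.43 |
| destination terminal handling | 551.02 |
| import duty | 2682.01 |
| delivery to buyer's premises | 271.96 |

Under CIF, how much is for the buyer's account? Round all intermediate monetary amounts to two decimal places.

CIF: the seller pays costs through ocean freight and marine insurance to the destination port.
Seller's account: goods 295635.12 + inland to port 611.54 + freight 9469.55 + insurance 304.43 = 306020.64
Buyer's account: destination terminal 551.02 + duty 2682.01 + delivery 271.96 = 3504.99

Buyer's account: USD 3504.99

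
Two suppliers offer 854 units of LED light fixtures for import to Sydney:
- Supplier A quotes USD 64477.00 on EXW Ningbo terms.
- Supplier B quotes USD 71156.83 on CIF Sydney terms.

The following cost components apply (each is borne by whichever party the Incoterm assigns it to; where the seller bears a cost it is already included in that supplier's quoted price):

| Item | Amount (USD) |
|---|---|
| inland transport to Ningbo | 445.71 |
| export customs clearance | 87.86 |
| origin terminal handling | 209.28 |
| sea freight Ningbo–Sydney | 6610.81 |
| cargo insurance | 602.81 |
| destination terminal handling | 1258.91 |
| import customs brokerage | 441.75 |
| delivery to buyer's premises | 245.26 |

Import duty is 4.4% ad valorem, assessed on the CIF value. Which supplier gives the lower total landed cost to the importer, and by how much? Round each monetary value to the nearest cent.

Supplier A (EXW):
CIF value = EXW price + inland to port + export clearance + origin terminal + freight + insurance = 64477.00 + 445.71 + 87.86 + 209.28 + 6610.81 + 602.81 = 72433.47
Import duty = 72433.47 × 4.4% = 3187.07
Buyer bears (A): 445.71 + 87.86 + 209.28 + 6610.81 + 602.81 + 1258.91 + 441.75 + 245.26 = 9902.39
Landed cost (A) = invoice 64477.00 + 9902.39 + duty 3187.07 = 77566.46
Supplier B (CIF):
The CIF price already equals the CIF value: 71156.83
Import duty = 71156.83 × 4.4% = 3130.90
Buyer bears (B): 1258.91 + 441.75 + 245.26 = 1945.92
Landed cost (B) = invoice 71156.83 + 1945.92 + duty 3130.90 = 76233.65
Difference = |77566.46 − 76233.65| = 1332.81

Supplier B is cheaper by USD 1332.81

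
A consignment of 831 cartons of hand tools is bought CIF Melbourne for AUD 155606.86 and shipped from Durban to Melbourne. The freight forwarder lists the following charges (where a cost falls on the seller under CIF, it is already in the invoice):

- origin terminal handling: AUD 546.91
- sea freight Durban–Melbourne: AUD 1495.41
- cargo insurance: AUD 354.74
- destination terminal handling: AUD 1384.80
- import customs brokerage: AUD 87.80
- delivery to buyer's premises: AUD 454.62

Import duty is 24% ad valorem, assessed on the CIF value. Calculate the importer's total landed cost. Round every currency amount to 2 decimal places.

CIF: the seller pays costs through ocean freight and marine insurance to the destination port.
Already in the invoice (seller's account under CIF): origin terminal, freight, insurance — exclude.
The CIF price already equals the CIF value: 155606.86
Import duty = 155606.86 × 24% = 37345.65
Buyer bears: destination terminal 1384.80 + brokerage 87.80 + delivery 454.62 + duty 37345.65 = 39272.87
Landed cost = invoice 155606.86 + 39272.87 = 194879.73

Total landed cost: AUD 194879.73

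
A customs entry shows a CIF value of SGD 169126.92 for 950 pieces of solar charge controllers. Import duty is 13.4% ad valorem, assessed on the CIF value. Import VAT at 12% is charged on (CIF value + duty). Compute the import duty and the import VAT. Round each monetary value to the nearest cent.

Import duty: SGD 22663.01; import VAT: SGD 23014.79

Import duty = 169126.92 × 13.4% = 22663.01
VAT base = CIF + duty = 169126.92 + 22663.01 = 191789.93
Import VAT = 191789.93 × 12% = 23014.79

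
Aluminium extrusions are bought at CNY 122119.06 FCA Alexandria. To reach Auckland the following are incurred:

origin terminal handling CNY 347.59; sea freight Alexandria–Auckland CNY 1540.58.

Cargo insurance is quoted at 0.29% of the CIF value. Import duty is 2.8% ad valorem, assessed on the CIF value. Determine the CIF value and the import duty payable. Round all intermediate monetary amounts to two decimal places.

Let C be the CIF value. C = FCA price + pre-shipment costs + freight + 0.29% × C
C − 0.29% × C = 122119.06 + 347.59 + 1540.58
0.9971 × C = 124007.23
C = 124007.23 / 0.9971 = 124367.90
Insurance premium = 0.29% × 124367.90 = 360.67
Import duty = 124367.90 × 2.8% = 3482.30

CIF value: CNY 124367.90; import duty: CNY 3482.30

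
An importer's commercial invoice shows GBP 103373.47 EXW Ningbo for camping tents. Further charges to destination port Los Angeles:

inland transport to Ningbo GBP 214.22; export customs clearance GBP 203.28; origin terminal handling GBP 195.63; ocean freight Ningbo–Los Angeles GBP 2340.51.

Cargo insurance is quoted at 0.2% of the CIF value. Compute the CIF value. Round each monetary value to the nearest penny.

Let C be the CIF value. C = EXW price + pre-shipment costs + freight + 0.2% × C
C − 0.2% × C = 103373.47 + 214.22 + 203.28 + 195.63 + 2340.51
0.998 × C = 106327.11
C = 106327.11 / 0.998 = 106540.19
Insurance premium = 0.2% × 106540.19 = 213.08

CIF value: GBP 106540.19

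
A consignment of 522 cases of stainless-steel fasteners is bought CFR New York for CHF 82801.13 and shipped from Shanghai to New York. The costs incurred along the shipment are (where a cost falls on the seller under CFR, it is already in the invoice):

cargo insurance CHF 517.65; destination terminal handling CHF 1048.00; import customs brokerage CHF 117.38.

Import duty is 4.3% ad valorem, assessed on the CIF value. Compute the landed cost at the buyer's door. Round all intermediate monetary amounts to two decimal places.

Total landed cost: CHF 88066.87

CFR: the seller pays costs through ocean freight to the destination port, but not insurance.
CIF value = CFR price + insurance = 82801.13 + 517.65 = 83318.78
Import duty = 83318.78 × 4.3% = 3582.71
Buyer bears: insurance 517.65 + destination terminal 1048.00 + brokerage 117.38 + duty 3582.71 = 5265.74
Landed cost = invoice 82801.13 + 5265.74 = 88066.87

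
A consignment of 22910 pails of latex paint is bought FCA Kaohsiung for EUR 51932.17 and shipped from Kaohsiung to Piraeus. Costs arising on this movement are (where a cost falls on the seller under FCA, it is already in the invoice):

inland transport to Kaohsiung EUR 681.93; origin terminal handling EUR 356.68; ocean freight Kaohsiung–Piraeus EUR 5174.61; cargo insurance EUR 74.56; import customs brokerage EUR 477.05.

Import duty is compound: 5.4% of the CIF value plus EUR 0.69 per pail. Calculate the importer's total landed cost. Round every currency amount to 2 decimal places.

FCA: the seller delivers export-cleared goods to the carrier; the buyer bears costs from that point.
Already in the invoice (seller's account under FCA): inland to port — exclude.
CIF value = FCA price + origin terminal + freight + insurance = 51932.17 + 356.68 + 5174.61 + 74.56 = 57538.02
Ad valorem component: 57538.02 × 5.4% = 3107.05
Specific component: 22910 × 0.69 = 15807.90
Import duty = 3107.05 + 15807.90 = 18914.95
Buyer bears: origin terminal 356.68 + freight 5174.61 + insurance 74.56 + brokerage 477.05 + duty 18914.95 = 24997.85
Landed cost = invoice 51932.17 + 24997.85 = 76930.02

Total landed cost: EUR 76930.02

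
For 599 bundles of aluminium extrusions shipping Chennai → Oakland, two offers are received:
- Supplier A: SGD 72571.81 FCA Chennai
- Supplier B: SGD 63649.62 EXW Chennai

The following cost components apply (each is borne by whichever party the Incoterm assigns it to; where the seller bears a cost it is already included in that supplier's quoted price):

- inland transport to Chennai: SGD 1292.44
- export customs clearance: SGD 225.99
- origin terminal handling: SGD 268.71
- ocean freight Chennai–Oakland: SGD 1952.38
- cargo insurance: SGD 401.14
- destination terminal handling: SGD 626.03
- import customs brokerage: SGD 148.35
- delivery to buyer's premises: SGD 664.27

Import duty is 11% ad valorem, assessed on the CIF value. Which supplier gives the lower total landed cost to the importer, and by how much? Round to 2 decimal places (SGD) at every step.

Supplier B is cheaper by SGD 8218.17

Supplier A (FCA):
CIF value = FCA price + origin terminal + freight + insurance = 72571.81 + 268.71 + 1952.38 + 401.14 = 75194.04
Import duty = 75194.04 × 11% = 8271.34
Buyer bears (A): 268.71 + 1952.38 + 401.14 + 626.03 + 148.35 + 664.27 = 4060.88
Landed cost (A) = invoice 72571.81 + 4060.88 + duty 8271.34 = 84904.03
Supplier B (EXW):
CIF value = EXW price + inland to port + export clearance + origin terminal + freight + insurance = 63649.62 + 1292.44 + 225.99 + 268.71 + 1952.38 + 401.14 = 67790.28
Import duty = 67790.28 × 11% = 7456.93
Buyer bears (B): 1292.44 + 225.99 + 268.71 + 1952.38 + 401.14 + 626.03 + 148.35 + 664.27 = 5579.31
Landed cost (B) = invoice 63649.62 + 5579.31 + duty 7456.93 = 76685.86
Difference = |84904.03 − 76685.86| = 8218.17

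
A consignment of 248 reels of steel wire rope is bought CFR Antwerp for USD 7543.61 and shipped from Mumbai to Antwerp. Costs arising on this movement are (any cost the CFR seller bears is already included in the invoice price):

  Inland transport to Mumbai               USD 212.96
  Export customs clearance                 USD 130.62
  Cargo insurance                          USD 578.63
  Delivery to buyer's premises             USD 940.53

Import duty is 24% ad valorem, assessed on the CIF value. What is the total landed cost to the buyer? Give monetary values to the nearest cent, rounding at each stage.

Total landed cost: USD 11012.11

CFR: the seller pays costs through ocean freight to the destination port, but not insurance.
Already in the invoice (seller's account under CFR): inland to port, export clearance — exclude.
CIF value = CFR price + insurance = 7543.61 + 578.63 = 8122.24
Import duty = 8122.24 × 24% = 1949.34
Buyer bears: insurance 578.63 + delivery 940.53 + duty 1949.34 = 3468.50
Landed cost = invoice 7543.61 + 3468.50 = 11012.11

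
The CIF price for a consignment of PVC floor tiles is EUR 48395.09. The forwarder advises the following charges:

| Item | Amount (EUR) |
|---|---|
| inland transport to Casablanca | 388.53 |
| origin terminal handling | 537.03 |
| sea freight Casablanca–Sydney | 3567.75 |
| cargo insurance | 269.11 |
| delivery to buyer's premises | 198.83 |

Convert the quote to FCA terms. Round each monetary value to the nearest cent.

Not relevant to the conversion: inland to port — on the seller under both CIF and FCA; already in the CIF price and stays in the FCA price. delivery — on the buyer under both terms; not part of either seller's price.
From CIF to FCA, the seller no longer bears: origin terminal, freight, insurance.
FCA price = 48395.09 − 537.03 − 3567.75 − 269.11 = 44021.20

FCA price: EUR 44021.20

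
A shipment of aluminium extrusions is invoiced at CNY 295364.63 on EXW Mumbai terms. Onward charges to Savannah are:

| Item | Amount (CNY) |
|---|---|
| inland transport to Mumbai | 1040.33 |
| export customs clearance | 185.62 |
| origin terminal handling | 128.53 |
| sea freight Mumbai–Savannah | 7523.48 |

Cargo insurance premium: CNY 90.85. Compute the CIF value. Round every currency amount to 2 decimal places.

CIF value: CNY 304333.44

CIF = EXW price + pre-shipment costs + freight + insurance
CIF = 295364.63 + 1040.33 + 185.62 + 128.53 + 7523.48 + 90.85 = 304333.44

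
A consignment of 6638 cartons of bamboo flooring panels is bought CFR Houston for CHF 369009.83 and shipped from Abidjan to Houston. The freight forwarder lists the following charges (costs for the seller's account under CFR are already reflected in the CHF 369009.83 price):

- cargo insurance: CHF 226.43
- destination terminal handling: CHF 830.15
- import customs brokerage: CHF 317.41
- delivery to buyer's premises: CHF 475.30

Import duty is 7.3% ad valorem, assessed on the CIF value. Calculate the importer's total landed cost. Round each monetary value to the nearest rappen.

CFR: the seller pays costs through ocean freight to the destination port, but not insurance.
CIF value = CFR price + insurance = 369009.83 + 226.43 = 369236.26
Import duty = 369236.26 × 7.3% = 26954.25
Buyer bears: insurance 226.43 + destination terminal 830.15 + brokerage 317.41 + delivery 475.30 + duty 26954.25 = 28803.54
Landed cost = invoice 369009.83 + 28803.54 = 397813.37

Total landed cost: CHF 397813.37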